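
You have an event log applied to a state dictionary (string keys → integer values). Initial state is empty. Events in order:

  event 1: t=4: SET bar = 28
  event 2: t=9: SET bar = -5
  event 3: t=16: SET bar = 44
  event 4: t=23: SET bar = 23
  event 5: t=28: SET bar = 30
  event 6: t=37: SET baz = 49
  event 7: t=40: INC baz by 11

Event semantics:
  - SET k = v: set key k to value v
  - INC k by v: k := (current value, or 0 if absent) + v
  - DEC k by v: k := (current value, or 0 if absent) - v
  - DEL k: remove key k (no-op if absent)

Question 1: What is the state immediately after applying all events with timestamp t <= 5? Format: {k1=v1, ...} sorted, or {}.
Apply events with t <= 5 (1 events):
  after event 1 (t=4: SET bar = 28): {bar=28}

Answer: {bar=28}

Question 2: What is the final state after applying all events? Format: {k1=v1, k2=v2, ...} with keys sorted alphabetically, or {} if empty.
Answer: {bar=30, baz=60}

Derivation:
  after event 1 (t=4: SET bar = 28): {bar=28}
  after event 2 (t=9: SET bar = -5): {bar=-5}
  after event 3 (t=16: SET bar = 44): {bar=44}
  after event 4 (t=23: SET bar = 23): {bar=23}
  after event 5 (t=28: SET bar = 30): {bar=30}
  after event 6 (t=37: SET baz = 49): {bar=30, baz=49}
  after event 7 (t=40: INC baz by 11): {bar=30, baz=60}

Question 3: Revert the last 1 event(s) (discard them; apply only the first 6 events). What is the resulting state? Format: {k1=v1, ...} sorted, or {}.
Keep first 6 events (discard last 1):
  after event 1 (t=4: SET bar = 28): {bar=28}
  after event 2 (t=9: SET bar = -5): {bar=-5}
  after event 3 (t=16: SET bar = 44): {bar=44}
  after event 4 (t=23: SET bar = 23): {bar=23}
  after event 5 (t=28: SET bar = 30): {bar=30}
  after event 6 (t=37: SET baz = 49): {bar=30, baz=49}

Answer: {bar=30, baz=49}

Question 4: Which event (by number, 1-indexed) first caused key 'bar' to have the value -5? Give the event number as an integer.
Answer: 2

Derivation:
Looking for first event where bar becomes -5:
  event 1: bar = 28
  event 2: bar 28 -> -5  <-- first match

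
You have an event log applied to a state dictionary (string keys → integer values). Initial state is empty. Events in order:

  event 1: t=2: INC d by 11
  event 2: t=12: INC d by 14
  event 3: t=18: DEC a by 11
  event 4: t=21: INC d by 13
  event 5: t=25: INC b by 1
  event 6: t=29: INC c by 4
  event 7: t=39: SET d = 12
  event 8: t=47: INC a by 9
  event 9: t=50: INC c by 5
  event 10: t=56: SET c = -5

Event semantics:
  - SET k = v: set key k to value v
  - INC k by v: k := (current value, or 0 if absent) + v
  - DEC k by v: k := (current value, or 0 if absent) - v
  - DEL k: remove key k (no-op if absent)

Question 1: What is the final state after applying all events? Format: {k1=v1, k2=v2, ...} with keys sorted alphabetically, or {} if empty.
Answer: {a=-2, b=1, c=-5, d=12}

Derivation:
  after event 1 (t=2: INC d by 11): {d=11}
  after event 2 (t=12: INC d by 14): {d=25}
  after event 3 (t=18: DEC a by 11): {a=-11, d=25}
  after event 4 (t=21: INC d by 13): {a=-11, d=38}
  after event 5 (t=25: INC b by 1): {a=-11, b=1, d=38}
  after event 6 (t=29: INC c by 4): {a=-11, b=1, c=4, d=38}
  after event 7 (t=39: SET d = 12): {a=-11, b=1, c=4, d=12}
  after event 8 (t=47: INC a by 9): {a=-2, b=1, c=4, d=12}
  after event 9 (t=50: INC c by 5): {a=-2, b=1, c=9, d=12}
  after event 10 (t=56: SET c = -5): {a=-2, b=1, c=-5, d=12}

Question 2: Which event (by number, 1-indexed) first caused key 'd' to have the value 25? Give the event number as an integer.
Looking for first event where d becomes 25:
  event 1: d = 11
  event 2: d 11 -> 25  <-- first match

Answer: 2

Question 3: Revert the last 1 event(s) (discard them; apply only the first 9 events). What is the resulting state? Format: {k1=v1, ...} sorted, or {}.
Keep first 9 events (discard last 1):
  after event 1 (t=2: INC d by 11): {d=11}
  after event 2 (t=12: INC d by 14): {d=25}
  after event 3 (t=18: DEC a by 11): {a=-11, d=25}
  after event 4 (t=21: INC d by 13): {a=-11, d=38}
  after event 5 (t=25: INC b by 1): {a=-11, b=1, d=38}
  after event 6 (t=29: INC c by 4): {a=-11, b=1, c=4, d=38}
  after event 7 (t=39: SET d = 12): {a=-11, b=1, c=4, d=12}
  after event 8 (t=47: INC a by 9): {a=-2, b=1, c=4, d=12}
  after event 9 (t=50: INC c by 5): {a=-2, b=1, c=9, d=12}

Answer: {a=-2, b=1, c=9, d=12}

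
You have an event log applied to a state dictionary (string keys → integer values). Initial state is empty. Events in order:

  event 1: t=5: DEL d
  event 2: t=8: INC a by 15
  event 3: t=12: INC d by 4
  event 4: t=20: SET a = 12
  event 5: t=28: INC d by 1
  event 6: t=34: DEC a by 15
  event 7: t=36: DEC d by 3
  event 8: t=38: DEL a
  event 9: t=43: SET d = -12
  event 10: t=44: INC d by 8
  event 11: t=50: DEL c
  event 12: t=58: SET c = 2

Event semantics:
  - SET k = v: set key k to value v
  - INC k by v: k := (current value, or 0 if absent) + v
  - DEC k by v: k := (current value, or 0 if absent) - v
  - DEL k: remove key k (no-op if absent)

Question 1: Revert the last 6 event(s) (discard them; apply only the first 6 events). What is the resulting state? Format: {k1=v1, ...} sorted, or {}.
Answer: {a=-3, d=5}

Derivation:
Keep first 6 events (discard last 6):
  after event 1 (t=5: DEL d): {}
  after event 2 (t=8: INC a by 15): {a=15}
  after event 3 (t=12: INC d by 4): {a=15, d=4}
  after event 4 (t=20: SET a = 12): {a=12, d=4}
  after event 5 (t=28: INC d by 1): {a=12, d=5}
  after event 6 (t=34: DEC a by 15): {a=-3, d=5}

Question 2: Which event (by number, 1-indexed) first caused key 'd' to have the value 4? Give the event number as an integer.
Answer: 3

Derivation:
Looking for first event where d becomes 4:
  event 3: d (absent) -> 4  <-- first match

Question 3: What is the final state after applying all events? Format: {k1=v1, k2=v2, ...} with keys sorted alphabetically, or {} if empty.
  after event 1 (t=5: DEL d): {}
  after event 2 (t=8: INC a by 15): {a=15}
  after event 3 (t=12: INC d by 4): {a=15, d=4}
  after event 4 (t=20: SET a = 12): {a=12, d=4}
  after event 5 (t=28: INC d by 1): {a=12, d=5}
  after event 6 (t=34: DEC a by 15): {a=-3, d=5}
  after event 7 (t=36: DEC d by 3): {a=-3, d=2}
  after event 8 (t=38: DEL a): {d=2}
  after event 9 (t=43: SET d = -12): {d=-12}
  after event 10 (t=44: INC d by 8): {d=-4}
  after event 11 (t=50: DEL c): {d=-4}
  after event 12 (t=58: SET c = 2): {c=2, d=-4}

Answer: {c=2, d=-4}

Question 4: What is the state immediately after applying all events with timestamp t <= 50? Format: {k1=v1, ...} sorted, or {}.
Answer: {d=-4}

Derivation:
Apply events with t <= 50 (11 events):
  after event 1 (t=5: DEL d): {}
  after event 2 (t=8: INC a by 15): {a=15}
  after event 3 (t=12: INC d by 4): {a=15, d=4}
  after event 4 (t=20: SET a = 12): {a=12, d=4}
  after event 5 (t=28: INC d by 1): {a=12, d=5}
  after event 6 (t=34: DEC a by 15): {a=-3, d=5}
  after event 7 (t=36: DEC d by 3): {a=-3, d=2}
  after event 8 (t=38: DEL a): {d=2}
  after event 9 (t=43: SET d = -12): {d=-12}
  after event 10 (t=44: INC d by 8): {d=-4}
  after event 11 (t=50: DEL c): {d=-4}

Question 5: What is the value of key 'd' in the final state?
Answer: -4

Derivation:
Track key 'd' through all 12 events:
  event 1 (t=5: DEL d): d (absent) -> (absent)
  event 2 (t=8: INC a by 15): d unchanged
  event 3 (t=12: INC d by 4): d (absent) -> 4
  event 4 (t=20: SET a = 12): d unchanged
  event 5 (t=28: INC d by 1): d 4 -> 5
  event 6 (t=34: DEC a by 15): d unchanged
  event 7 (t=36: DEC d by 3): d 5 -> 2
  event 8 (t=38: DEL a): d unchanged
  event 9 (t=43: SET d = -12): d 2 -> -12
  event 10 (t=44: INC d by 8): d -12 -> -4
  event 11 (t=50: DEL c): d unchanged
  event 12 (t=58: SET c = 2): d unchanged
Final: d = -4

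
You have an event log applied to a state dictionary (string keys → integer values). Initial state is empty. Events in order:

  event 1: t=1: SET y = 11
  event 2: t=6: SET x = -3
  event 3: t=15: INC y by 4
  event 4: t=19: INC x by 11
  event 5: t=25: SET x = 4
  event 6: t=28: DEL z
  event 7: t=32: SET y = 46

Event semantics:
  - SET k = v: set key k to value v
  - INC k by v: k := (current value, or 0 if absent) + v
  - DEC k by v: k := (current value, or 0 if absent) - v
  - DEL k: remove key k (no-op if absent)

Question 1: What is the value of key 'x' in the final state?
Track key 'x' through all 7 events:
  event 1 (t=1: SET y = 11): x unchanged
  event 2 (t=6: SET x = -3): x (absent) -> -3
  event 3 (t=15: INC y by 4): x unchanged
  event 4 (t=19: INC x by 11): x -3 -> 8
  event 5 (t=25: SET x = 4): x 8 -> 4
  event 6 (t=28: DEL z): x unchanged
  event 7 (t=32: SET y = 46): x unchanged
Final: x = 4

Answer: 4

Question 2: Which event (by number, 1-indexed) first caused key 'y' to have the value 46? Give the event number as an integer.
Answer: 7

Derivation:
Looking for first event where y becomes 46:
  event 1: y = 11
  event 2: y = 11
  event 3: y = 15
  event 4: y = 15
  event 5: y = 15
  event 6: y = 15
  event 7: y 15 -> 46  <-- first match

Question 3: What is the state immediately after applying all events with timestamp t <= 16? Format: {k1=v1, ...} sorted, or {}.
Apply events with t <= 16 (3 events):
  after event 1 (t=1: SET y = 11): {y=11}
  after event 2 (t=6: SET x = -3): {x=-3, y=11}
  after event 3 (t=15: INC y by 4): {x=-3, y=15}

Answer: {x=-3, y=15}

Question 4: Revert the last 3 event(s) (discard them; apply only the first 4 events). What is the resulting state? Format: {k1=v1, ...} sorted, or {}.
Answer: {x=8, y=15}

Derivation:
Keep first 4 events (discard last 3):
  after event 1 (t=1: SET y = 11): {y=11}
  after event 2 (t=6: SET x = -3): {x=-3, y=11}
  after event 3 (t=15: INC y by 4): {x=-3, y=15}
  after event 4 (t=19: INC x by 11): {x=8, y=15}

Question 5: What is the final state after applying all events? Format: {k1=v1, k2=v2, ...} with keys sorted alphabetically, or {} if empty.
Answer: {x=4, y=46}

Derivation:
  after event 1 (t=1: SET y = 11): {y=11}
  after event 2 (t=6: SET x = -3): {x=-3, y=11}
  after event 3 (t=15: INC y by 4): {x=-3, y=15}
  after event 4 (t=19: INC x by 11): {x=8, y=15}
  after event 5 (t=25: SET x = 4): {x=4, y=15}
  after event 6 (t=28: DEL z): {x=4, y=15}
  after event 7 (t=32: SET y = 46): {x=4, y=46}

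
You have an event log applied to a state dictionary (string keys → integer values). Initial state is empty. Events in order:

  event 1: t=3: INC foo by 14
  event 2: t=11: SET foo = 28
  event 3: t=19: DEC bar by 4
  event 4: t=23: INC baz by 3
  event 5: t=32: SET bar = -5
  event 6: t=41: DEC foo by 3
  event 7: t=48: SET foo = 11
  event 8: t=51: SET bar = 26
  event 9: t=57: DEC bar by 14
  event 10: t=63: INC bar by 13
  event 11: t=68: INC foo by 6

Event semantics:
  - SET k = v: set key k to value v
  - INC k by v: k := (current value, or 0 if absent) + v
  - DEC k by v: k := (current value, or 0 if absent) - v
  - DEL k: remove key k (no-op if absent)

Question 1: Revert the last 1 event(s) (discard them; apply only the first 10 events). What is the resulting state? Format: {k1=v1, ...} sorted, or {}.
Keep first 10 events (discard last 1):
  after event 1 (t=3: INC foo by 14): {foo=14}
  after event 2 (t=11: SET foo = 28): {foo=28}
  after event 3 (t=19: DEC bar by 4): {bar=-4, foo=28}
  after event 4 (t=23: INC baz by 3): {bar=-4, baz=3, foo=28}
  after event 5 (t=32: SET bar = -5): {bar=-5, baz=3, foo=28}
  after event 6 (t=41: DEC foo by 3): {bar=-5, baz=3, foo=25}
  after event 7 (t=48: SET foo = 11): {bar=-5, baz=3, foo=11}
  after event 8 (t=51: SET bar = 26): {bar=26, baz=3, foo=11}
  after event 9 (t=57: DEC bar by 14): {bar=12, baz=3, foo=11}
  after event 10 (t=63: INC bar by 13): {bar=25, baz=3, foo=11}

Answer: {bar=25, baz=3, foo=11}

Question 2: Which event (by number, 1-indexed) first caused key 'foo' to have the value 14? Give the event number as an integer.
Answer: 1

Derivation:
Looking for first event where foo becomes 14:
  event 1: foo (absent) -> 14  <-- first match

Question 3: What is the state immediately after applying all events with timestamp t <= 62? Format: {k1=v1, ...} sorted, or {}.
Apply events with t <= 62 (9 events):
  after event 1 (t=3: INC foo by 14): {foo=14}
  after event 2 (t=11: SET foo = 28): {foo=28}
  after event 3 (t=19: DEC bar by 4): {bar=-4, foo=28}
  after event 4 (t=23: INC baz by 3): {bar=-4, baz=3, foo=28}
  after event 5 (t=32: SET bar = -5): {bar=-5, baz=3, foo=28}
  after event 6 (t=41: DEC foo by 3): {bar=-5, baz=3, foo=25}
  after event 7 (t=48: SET foo = 11): {bar=-5, baz=3, foo=11}
  after event 8 (t=51: SET bar = 26): {bar=26, baz=3, foo=11}
  after event 9 (t=57: DEC bar by 14): {bar=12, baz=3, foo=11}

Answer: {bar=12, baz=3, foo=11}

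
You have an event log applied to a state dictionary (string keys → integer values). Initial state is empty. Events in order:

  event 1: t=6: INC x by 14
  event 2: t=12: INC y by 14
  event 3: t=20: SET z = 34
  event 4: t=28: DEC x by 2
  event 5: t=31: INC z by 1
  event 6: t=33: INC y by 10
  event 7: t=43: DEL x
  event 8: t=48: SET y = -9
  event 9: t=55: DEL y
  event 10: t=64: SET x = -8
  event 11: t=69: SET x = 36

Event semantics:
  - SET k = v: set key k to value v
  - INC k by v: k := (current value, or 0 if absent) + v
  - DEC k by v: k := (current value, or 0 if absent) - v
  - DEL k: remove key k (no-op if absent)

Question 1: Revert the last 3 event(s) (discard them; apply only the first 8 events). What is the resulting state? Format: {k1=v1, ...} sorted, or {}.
Answer: {y=-9, z=35}

Derivation:
Keep first 8 events (discard last 3):
  after event 1 (t=6: INC x by 14): {x=14}
  after event 2 (t=12: INC y by 14): {x=14, y=14}
  after event 3 (t=20: SET z = 34): {x=14, y=14, z=34}
  after event 4 (t=28: DEC x by 2): {x=12, y=14, z=34}
  after event 5 (t=31: INC z by 1): {x=12, y=14, z=35}
  after event 6 (t=33: INC y by 10): {x=12, y=24, z=35}
  after event 7 (t=43: DEL x): {y=24, z=35}
  after event 8 (t=48: SET y = -9): {y=-9, z=35}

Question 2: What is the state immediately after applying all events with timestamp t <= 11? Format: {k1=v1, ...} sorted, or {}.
Answer: {x=14}

Derivation:
Apply events with t <= 11 (1 events):
  after event 1 (t=6: INC x by 14): {x=14}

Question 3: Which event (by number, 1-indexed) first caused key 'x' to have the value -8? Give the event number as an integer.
Looking for first event where x becomes -8:
  event 1: x = 14
  event 2: x = 14
  event 3: x = 14
  event 4: x = 12
  event 5: x = 12
  event 6: x = 12
  event 7: x = (absent)
  event 10: x (absent) -> -8  <-- first match

Answer: 10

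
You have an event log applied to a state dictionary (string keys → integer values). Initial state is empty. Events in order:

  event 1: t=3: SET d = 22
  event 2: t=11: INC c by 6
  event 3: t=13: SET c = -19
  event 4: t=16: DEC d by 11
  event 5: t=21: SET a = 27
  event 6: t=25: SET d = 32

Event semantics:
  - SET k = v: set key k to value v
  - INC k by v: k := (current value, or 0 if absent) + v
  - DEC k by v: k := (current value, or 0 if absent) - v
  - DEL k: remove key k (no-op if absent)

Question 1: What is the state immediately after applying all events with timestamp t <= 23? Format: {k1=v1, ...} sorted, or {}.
Apply events with t <= 23 (5 events):
  after event 1 (t=3: SET d = 22): {d=22}
  after event 2 (t=11: INC c by 6): {c=6, d=22}
  after event 3 (t=13: SET c = -19): {c=-19, d=22}
  after event 4 (t=16: DEC d by 11): {c=-19, d=11}
  after event 5 (t=21: SET a = 27): {a=27, c=-19, d=11}

Answer: {a=27, c=-19, d=11}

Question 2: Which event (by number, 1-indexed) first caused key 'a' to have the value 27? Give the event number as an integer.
Looking for first event where a becomes 27:
  event 5: a (absent) -> 27  <-- first match

Answer: 5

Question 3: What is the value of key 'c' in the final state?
Answer: -19

Derivation:
Track key 'c' through all 6 events:
  event 1 (t=3: SET d = 22): c unchanged
  event 2 (t=11: INC c by 6): c (absent) -> 6
  event 3 (t=13: SET c = -19): c 6 -> -19
  event 4 (t=16: DEC d by 11): c unchanged
  event 5 (t=21: SET a = 27): c unchanged
  event 6 (t=25: SET d = 32): c unchanged
Final: c = -19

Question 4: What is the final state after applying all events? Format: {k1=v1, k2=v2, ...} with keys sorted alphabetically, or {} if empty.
Answer: {a=27, c=-19, d=32}

Derivation:
  after event 1 (t=3: SET d = 22): {d=22}
  after event 2 (t=11: INC c by 6): {c=6, d=22}
  after event 3 (t=13: SET c = -19): {c=-19, d=22}
  after event 4 (t=16: DEC d by 11): {c=-19, d=11}
  after event 5 (t=21: SET a = 27): {a=27, c=-19, d=11}
  after event 6 (t=25: SET d = 32): {a=27, c=-19, d=32}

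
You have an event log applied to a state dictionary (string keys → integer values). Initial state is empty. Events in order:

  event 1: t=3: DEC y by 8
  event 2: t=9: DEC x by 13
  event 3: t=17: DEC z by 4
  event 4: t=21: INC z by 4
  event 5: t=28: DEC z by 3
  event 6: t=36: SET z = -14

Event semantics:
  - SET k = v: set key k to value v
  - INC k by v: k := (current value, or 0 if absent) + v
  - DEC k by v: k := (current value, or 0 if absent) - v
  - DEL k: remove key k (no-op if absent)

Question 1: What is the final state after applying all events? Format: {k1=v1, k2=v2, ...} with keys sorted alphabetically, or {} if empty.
  after event 1 (t=3: DEC y by 8): {y=-8}
  after event 2 (t=9: DEC x by 13): {x=-13, y=-8}
  after event 3 (t=17: DEC z by 4): {x=-13, y=-8, z=-4}
  after event 4 (t=21: INC z by 4): {x=-13, y=-8, z=0}
  after event 5 (t=28: DEC z by 3): {x=-13, y=-8, z=-3}
  after event 6 (t=36: SET z = -14): {x=-13, y=-8, z=-14}

Answer: {x=-13, y=-8, z=-14}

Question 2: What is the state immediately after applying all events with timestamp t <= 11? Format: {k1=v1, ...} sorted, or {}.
Answer: {x=-13, y=-8}

Derivation:
Apply events with t <= 11 (2 events):
  after event 1 (t=3: DEC y by 8): {y=-8}
  after event 2 (t=9: DEC x by 13): {x=-13, y=-8}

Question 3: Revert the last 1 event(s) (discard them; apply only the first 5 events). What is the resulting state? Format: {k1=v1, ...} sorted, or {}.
Keep first 5 events (discard last 1):
  after event 1 (t=3: DEC y by 8): {y=-8}
  after event 2 (t=9: DEC x by 13): {x=-13, y=-8}
  after event 3 (t=17: DEC z by 4): {x=-13, y=-8, z=-4}
  after event 4 (t=21: INC z by 4): {x=-13, y=-8, z=0}
  after event 5 (t=28: DEC z by 3): {x=-13, y=-8, z=-3}

Answer: {x=-13, y=-8, z=-3}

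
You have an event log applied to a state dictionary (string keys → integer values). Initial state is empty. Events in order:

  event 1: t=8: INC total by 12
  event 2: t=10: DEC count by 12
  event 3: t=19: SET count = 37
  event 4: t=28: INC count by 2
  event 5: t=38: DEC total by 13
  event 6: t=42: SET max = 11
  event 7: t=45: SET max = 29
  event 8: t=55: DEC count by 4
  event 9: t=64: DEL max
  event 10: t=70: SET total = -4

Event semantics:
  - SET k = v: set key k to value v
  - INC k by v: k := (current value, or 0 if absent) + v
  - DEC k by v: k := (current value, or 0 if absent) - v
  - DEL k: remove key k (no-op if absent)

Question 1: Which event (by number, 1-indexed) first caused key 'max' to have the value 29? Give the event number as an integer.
Looking for first event where max becomes 29:
  event 6: max = 11
  event 7: max 11 -> 29  <-- first match

Answer: 7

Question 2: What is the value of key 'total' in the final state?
Answer: -4

Derivation:
Track key 'total' through all 10 events:
  event 1 (t=8: INC total by 12): total (absent) -> 12
  event 2 (t=10: DEC count by 12): total unchanged
  event 3 (t=19: SET count = 37): total unchanged
  event 4 (t=28: INC count by 2): total unchanged
  event 5 (t=38: DEC total by 13): total 12 -> -1
  event 6 (t=42: SET max = 11): total unchanged
  event 7 (t=45: SET max = 29): total unchanged
  event 8 (t=55: DEC count by 4): total unchanged
  event 9 (t=64: DEL max): total unchanged
  event 10 (t=70: SET total = -4): total -1 -> -4
Final: total = -4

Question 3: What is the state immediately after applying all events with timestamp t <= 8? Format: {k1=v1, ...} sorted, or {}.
Answer: {total=12}

Derivation:
Apply events with t <= 8 (1 events):
  after event 1 (t=8: INC total by 12): {total=12}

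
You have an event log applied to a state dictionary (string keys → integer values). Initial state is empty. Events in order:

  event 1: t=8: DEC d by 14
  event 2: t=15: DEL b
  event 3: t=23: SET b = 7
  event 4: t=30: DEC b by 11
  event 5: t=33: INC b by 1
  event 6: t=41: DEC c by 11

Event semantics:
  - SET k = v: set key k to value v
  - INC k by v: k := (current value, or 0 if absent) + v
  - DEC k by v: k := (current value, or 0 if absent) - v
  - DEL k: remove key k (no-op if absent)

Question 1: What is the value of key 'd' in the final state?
Track key 'd' through all 6 events:
  event 1 (t=8: DEC d by 14): d (absent) -> -14
  event 2 (t=15: DEL b): d unchanged
  event 3 (t=23: SET b = 7): d unchanged
  event 4 (t=30: DEC b by 11): d unchanged
  event 5 (t=33: INC b by 1): d unchanged
  event 6 (t=41: DEC c by 11): d unchanged
Final: d = -14

Answer: -14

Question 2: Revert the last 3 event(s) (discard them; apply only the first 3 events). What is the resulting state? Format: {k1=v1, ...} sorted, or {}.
Keep first 3 events (discard last 3):
  after event 1 (t=8: DEC d by 14): {d=-14}
  after event 2 (t=15: DEL b): {d=-14}
  after event 3 (t=23: SET b = 7): {b=7, d=-14}

Answer: {b=7, d=-14}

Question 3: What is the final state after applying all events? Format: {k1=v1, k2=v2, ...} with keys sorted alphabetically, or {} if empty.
Answer: {b=-3, c=-11, d=-14}

Derivation:
  after event 1 (t=8: DEC d by 14): {d=-14}
  after event 2 (t=15: DEL b): {d=-14}
  after event 3 (t=23: SET b = 7): {b=7, d=-14}
  after event 4 (t=30: DEC b by 11): {b=-4, d=-14}
  after event 5 (t=33: INC b by 1): {b=-3, d=-14}
  after event 6 (t=41: DEC c by 11): {b=-3, c=-11, d=-14}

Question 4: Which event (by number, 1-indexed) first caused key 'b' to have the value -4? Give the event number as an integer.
Answer: 4

Derivation:
Looking for first event where b becomes -4:
  event 3: b = 7
  event 4: b 7 -> -4  <-- first match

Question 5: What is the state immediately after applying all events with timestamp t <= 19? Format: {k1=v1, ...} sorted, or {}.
Apply events with t <= 19 (2 events):
  after event 1 (t=8: DEC d by 14): {d=-14}
  after event 2 (t=15: DEL b): {d=-14}

Answer: {d=-14}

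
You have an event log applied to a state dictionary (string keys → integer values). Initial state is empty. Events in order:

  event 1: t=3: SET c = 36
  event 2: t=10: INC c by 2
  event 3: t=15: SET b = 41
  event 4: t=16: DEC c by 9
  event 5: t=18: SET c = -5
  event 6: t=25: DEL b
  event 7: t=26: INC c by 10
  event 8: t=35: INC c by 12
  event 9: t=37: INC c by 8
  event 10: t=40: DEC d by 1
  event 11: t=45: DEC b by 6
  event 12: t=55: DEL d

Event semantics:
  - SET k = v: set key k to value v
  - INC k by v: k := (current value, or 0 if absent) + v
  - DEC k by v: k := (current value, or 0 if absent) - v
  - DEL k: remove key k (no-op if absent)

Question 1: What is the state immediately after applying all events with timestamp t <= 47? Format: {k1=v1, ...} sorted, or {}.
Apply events with t <= 47 (11 events):
  after event 1 (t=3: SET c = 36): {c=36}
  after event 2 (t=10: INC c by 2): {c=38}
  after event 3 (t=15: SET b = 41): {b=41, c=38}
  after event 4 (t=16: DEC c by 9): {b=41, c=29}
  after event 5 (t=18: SET c = -5): {b=41, c=-5}
  after event 6 (t=25: DEL b): {c=-5}
  after event 7 (t=26: INC c by 10): {c=5}
  after event 8 (t=35: INC c by 12): {c=17}
  after event 9 (t=37: INC c by 8): {c=25}
  after event 10 (t=40: DEC d by 1): {c=25, d=-1}
  after event 11 (t=45: DEC b by 6): {b=-6, c=25, d=-1}

Answer: {b=-6, c=25, d=-1}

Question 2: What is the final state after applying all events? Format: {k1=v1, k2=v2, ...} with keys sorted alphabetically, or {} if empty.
  after event 1 (t=3: SET c = 36): {c=36}
  after event 2 (t=10: INC c by 2): {c=38}
  after event 3 (t=15: SET b = 41): {b=41, c=38}
  after event 4 (t=16: DEC c by 9): {b=41, c=29}
  after event 5 (t=18: SET c = -5): {b=41, c=-5}
  after event 6 (t=25: DEL b): {c=-5}
  after event 7 (t=26: INC c by 10): {c=5}
  after event 8 (t=35: INC c by 12): {c=17}
  after event 9 (t=37: INC c by 8): {c=25}
  after event 10 (t=40: DEC d by 1): {c=25, d=-1}
  after event 11 (t=45: DEC b by 6): {b=-6, c=25, d=-1}
  after event 12 (t=55: DEL d): {b=-6, c=25}

Answer: {b=-6, c=25}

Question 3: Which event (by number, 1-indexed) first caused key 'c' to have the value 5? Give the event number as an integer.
Answer: 7

Derivation:
Looking for first event where c becomes 5:
  event 1: c = 36
  event 2: c = 38
  event 3: c = 38
  event 4: c = 29
  event 5: c = -5
  event 6: c = -5
  event 7: c -5 -> 5  <-- first match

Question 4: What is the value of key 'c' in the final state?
Track key 'c' through all 12 events:
  event 1 (t=3: SET c = 36): c (absent) -> 36
  event 2 (t=10: INC c by 2): c 36 -> 38
  event 3 (t=15: SET b = 41): c unchanged
  event 4 (t=16: DEC c by 9): c 38 -> 29
  event 5 (t=18: SET c = -5): c 29 -> -5
  event 6 (t=25: DEL b): c unchanged
  event 7 (t=26: INC c by 10): c -5 -> 5
  event 8 (t=35: INC c by 12): c 5 -> 17
  event 9 (t=37: INC c by 8): c 17 -> 25
  event 10 (t=40: DEC d by 1): c unchanged
  event 11 (t=45: DEC b by 6): c unchanged
  event 12 (t=55: DEL d): c unchanged
Final: c = 25

Answer: 25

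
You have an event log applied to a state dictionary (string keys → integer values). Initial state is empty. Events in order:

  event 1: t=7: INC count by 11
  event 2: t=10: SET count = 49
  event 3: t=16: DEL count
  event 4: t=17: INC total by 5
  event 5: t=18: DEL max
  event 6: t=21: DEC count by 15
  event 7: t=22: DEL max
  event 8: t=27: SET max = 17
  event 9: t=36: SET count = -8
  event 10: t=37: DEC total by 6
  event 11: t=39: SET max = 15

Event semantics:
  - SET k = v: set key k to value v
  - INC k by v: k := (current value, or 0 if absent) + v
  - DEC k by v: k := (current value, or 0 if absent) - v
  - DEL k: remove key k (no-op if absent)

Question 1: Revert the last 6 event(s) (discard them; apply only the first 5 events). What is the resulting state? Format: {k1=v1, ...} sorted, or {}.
Keep first 5 events (discard last 6):
  after event 1 (t=7: INC count by 11): {count=11}
  after event 2 (t=10: SET count = 49): {count=49}
  after event 3 (t=16: DEL count): {}
  after event 4 (t=17: INC total by 5): {total=5}
  after event 5 (t=18: DEL max): {total=5}

Answer: {total=5}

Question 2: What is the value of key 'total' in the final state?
Answer: -1

Derivation:
Track key 'total' through all 11 events:
  event 1 (t=7: INC count by 11): total unchanged
  event 2 (t=10: SET count = 49): total unchanged
  event 3 (t=16: DEL count): total unchanged
  event 4 (t=17: INC total by 5): total (absent) -> 5
  event 5 (t=18: DEL max): total unchanged
  event 6 (t=21: DEC count by 15): total unchanged
  event 7 (t=22: DEL max): total unchanged
  event 8 (t=27: SET max = 17): total unchanged
  event 9 (t=36: SET count = -8): total unchanged
  event 10 (t=37: DEC total by 6): total 5 -> -1
  event 11 (t=39: SET max = 15): total unchanged
Final: total = -1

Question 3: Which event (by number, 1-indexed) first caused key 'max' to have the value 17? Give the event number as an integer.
Looking for first event where max becomes 17:
  event 8: max (absent) -> 17  <-- first match

Answer: 8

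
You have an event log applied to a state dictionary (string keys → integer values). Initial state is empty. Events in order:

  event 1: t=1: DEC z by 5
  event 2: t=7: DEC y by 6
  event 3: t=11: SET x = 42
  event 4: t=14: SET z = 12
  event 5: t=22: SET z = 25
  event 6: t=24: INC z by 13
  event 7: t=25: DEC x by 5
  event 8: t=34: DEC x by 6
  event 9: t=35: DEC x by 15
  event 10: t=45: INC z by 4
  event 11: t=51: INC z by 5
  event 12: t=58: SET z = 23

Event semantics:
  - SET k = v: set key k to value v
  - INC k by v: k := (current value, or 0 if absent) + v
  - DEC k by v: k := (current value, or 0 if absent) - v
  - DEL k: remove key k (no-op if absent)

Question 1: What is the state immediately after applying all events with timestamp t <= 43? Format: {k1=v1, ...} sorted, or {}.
Answer: {x=16, y=-6, z=38}

Derivation:
Apply events with t <= 43 (9 events):
  after event 1 (t=1: DEC z by 5): {z=-5}
  after event 2 (t=7: DEC y by 6): {y=-6, z=-5}
  after event 3 (t=11: SET x = 42): {x=42, y=-6, z=-5}
  after event 4 (t=14: SET z = 12): {x=42, y=-6, z=12}
  after event 5 (t=22: SET z = 25): {x=42, y=-6, z=25}
  after event 6 (t=24: INC z by 13): {x=42, y=-6, z=38}
  after event 7 (t=25: DEC x by 5): {x=37, y=-6, z=38}
  after event 8 (t=34: DEC x by 6): {x=31, y=-6, z=38}
  after event 9 (t=35: DEC x by 15): {x=16, y=-6, z=38}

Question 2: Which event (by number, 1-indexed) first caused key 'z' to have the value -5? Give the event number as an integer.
Answer: 1

Derivation:
Looking for first event where z becomes -5:
  event 1: z (absent) -> -5  <-- first match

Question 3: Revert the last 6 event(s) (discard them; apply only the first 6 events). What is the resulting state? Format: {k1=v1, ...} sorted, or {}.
Keep first 6 events (discard last 6):
  after event 1 (t=1: DEC z by 5): {z=-5}
  after event 2 (t=7: DEC y by 6): {y=-6, z=-5}
  after event 3 (t=11: SET x = 42): {x=42, y=-6, z=-5}
  after event 4 (t=14: SET z = 12): {x=42, y=-6, z=12}
  after event 5 (t=22: SET z = 25): {x=42, y=-6, z=25}
  after event 6 (t=24: INC z by 13): {x=42, y=-6, z=38}

Answer: {x=42, y=-6, z=38}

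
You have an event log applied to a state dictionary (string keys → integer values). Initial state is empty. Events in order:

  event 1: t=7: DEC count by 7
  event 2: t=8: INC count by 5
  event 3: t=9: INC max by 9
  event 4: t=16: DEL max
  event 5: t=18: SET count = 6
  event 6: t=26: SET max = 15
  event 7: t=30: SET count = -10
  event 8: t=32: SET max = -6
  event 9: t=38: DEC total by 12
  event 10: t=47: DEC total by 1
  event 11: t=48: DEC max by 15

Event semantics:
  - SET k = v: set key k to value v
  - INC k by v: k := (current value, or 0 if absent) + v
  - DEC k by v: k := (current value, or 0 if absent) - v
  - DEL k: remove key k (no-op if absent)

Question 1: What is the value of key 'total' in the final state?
Track key 'total' through all 11 events:
  event 1 (t=7: DEC count by 7): total unchanged
  event 2 (t=8: INC count by 5): total unchanged
  event 3 (t=9: INC max by 9): total unchanged
  event 4 (t=16: DEL max): total unchanged
  event 5 (t=18: SET count = 6): total unchanged
  event 6 (t=26: SET max = 15): total unchanged
  event 7 (t=30: SET count = -10): total unchanged
  event 8 (t=32: SET max = -6): total unchanged
  event 9 (t=38: DEC total by 12): total (absent) -> -12
  event 10 (t=47: DEC total by 1): total -12 -> -13
  event 11 (t=48: DEC max by 15): total unchanged
Final: total = -13

Answer: -13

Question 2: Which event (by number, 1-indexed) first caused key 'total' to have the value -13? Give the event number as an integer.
Answer: 10

Derivation:
Looking for first event where total becomes -13:
  event 9: total = -12
  event 10: total -12 -> -13  <-- first match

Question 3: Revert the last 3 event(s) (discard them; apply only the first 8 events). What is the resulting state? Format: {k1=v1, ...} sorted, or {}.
Keep first 8 events (discard last 3):
  after event 1 (t=7: DEC count by 7): {count=-7}
  after event 2 (t=8: INC count by 5): {count=-2}
  after event 3 (t=9: INC max by 9): {count=-2, max=9}
  after event 4 (t=16: DEL max): {count=-2}
  after event 5 (t=18: SET count = 6): {count=6}
  after event 6 (t=26: SET max = 15): {count=6, max=15}
  after event 7 (t=30: SET count = -10): {count=-10, max=15}
  after event 8 (t=32: SET max = -6): {count=-10, max=-6}

Answer: {count=-10, max=-6}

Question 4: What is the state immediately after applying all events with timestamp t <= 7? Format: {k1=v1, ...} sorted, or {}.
Apply events with t <= 7 (1 events):
  after event 1 (t=7: DEC count by 7): {count=-7}

Answer: {count=-7}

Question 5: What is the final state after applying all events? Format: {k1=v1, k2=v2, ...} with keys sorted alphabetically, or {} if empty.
  after event 1 (t=7: DEC count by 7): {count=-7}
  after event 2 (t=8: INC count by 5): {count=-2}
  after event 3 (t=9: INC max by 9): {count=-2, max=9}
  after event 4 (t=16: DEL max): {count=-2}
  after event 5 (t=18: SET count = 6): {count=6}
  after event 6 (t=26: SET max = 15): {count=6, max=15}
  after event 7 (t=30: SET count = -10): {count=-10, max=15}
  after event 8 (t=32: SET max = -6): {count=-10, max=-6}
  after event 9 (t=38: DEC total by 12): {count=-10, max=-6, total=-12}
  after event 10 (t=47: DEC total by 1): {count=-10, max=-6, total=-13}
  after event 11 (t=48: DEC max by 15): {count=-10, max=-21, total=-13}

Answer: {count=-10, max=-21, total=-13}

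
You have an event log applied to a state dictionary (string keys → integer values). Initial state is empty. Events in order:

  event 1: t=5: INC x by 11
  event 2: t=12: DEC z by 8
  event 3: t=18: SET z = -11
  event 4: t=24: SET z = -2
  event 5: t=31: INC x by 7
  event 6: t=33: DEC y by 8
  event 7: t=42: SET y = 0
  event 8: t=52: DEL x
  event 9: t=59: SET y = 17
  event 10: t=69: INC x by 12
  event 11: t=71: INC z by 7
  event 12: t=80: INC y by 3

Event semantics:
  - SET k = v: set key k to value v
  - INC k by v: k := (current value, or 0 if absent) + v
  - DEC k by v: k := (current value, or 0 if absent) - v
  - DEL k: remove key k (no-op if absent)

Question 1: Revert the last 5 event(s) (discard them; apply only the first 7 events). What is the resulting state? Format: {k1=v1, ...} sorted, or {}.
Keep first 7 events (discard last 5):
  after event 1 (t=5: INC x by 11): {x=11}
  after event 2 (t=12: DEC z by 8): {x=11, z=-8}
  after event 3 (t=18: SET z = -11): {x=11, z=-11}
  after event 4 (t=24: SET z = -2): {x=11, z=-2}
  after event 5 (t=31: INC x by 7): {x=18, z=-2}
  after event 6 (t=33: DEC y by 8): {x=18, y=-8, z=-2}
  after event 7 (t=42: SET y = 0): {x=18, y=0, z=-2}

Answer: {x=18, y=0, z=-2}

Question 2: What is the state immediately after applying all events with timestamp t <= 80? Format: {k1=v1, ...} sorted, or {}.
Answer: {x=12, y=20, z=5}

Derivation:
Apply events with t <= 80 (12 events):
  after event 1 (t=5: INC x by 11): {x=11}
  after event 2 (t=12: DEC z by 8): {x=11, z=-8}
  after event 3 (t=18: SET z = -11): {x=11, z=-11}
  after event 4 (t=24: SET z = -2): {x=11, z=-2}
  after event 5 (t=31: INC x by 7): {x=18, z=-2}
  after event 6 (t=33: DEC y by 8): {x=18, y=-8, z=-2}
  after event 7 (t=42: SET y = 0): {x=18, y=0, z=-2}
  after event 8 (t=52: DEL x): {y=0, z=-2}
  after event 9 (t=59: SET y = 17): {y=17, z=-2}
  after event 10 (t=69: INC x by 12): {x=12, y=17, z=-2}
  after event 11 (t=71: INC z by 7): {x=12, y=17, z=5}
  after event 12 (t=80: INC y by 3): {x=12, y=20, z=5}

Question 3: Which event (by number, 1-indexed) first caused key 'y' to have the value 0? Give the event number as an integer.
Answer: 7

Derivation:
Looking for first event where y becomes 0:
  event 6: y = -8
  event 7: y -8 -> 0  <-- first match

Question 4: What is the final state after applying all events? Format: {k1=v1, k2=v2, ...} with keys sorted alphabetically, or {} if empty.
Answer: {x=12, y=20, z=5}

Derivation:
  after event 1 (t=5: INC x by 11): {x=11}
  after event 2 (t=12: DEC z by 8): {x=11, z=-8}
  after event 3 (t=18: SET z = -11): {x=11, z=-11}
  after event 4 (t=24: SET z = -2): {x=11, z=-2}
  after event 5 (t=31: INC x by 7): {x=18, z=-2}
  after event 6 (t=33: DEC y by 8): {x=18, y=-8, z=-2}
  after event 7 (t=42: SET y = 0): {x=18, y=0, z=-2}
  after event 8 (t=52: DEL x): {y=0, z=-2}
  after event 9 (t=59: SET y = 17): {y=17, z=-2}
  after event 10 (t=69: INC x by 12): {x=12, y=17, z=-2}
  after event 11 (t=71: INC z by 7): {x=12, y=17, z=5}
  after event 12 (t=80: INC y by 3): {x=12, y=20, z=5}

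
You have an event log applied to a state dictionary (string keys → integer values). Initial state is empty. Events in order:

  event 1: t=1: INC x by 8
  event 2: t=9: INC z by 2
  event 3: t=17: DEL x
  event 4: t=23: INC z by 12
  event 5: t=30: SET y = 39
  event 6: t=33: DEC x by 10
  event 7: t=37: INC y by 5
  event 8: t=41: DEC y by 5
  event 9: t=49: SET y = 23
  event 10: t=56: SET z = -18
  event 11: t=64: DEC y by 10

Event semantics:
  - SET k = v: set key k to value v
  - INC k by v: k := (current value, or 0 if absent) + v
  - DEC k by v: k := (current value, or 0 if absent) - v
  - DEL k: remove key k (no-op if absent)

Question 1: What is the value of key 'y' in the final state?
Track key 'y' through all 11 events:
  event 1 (t=1: INC x by 8): y unchanged
  event 2 (t=9: INC z by 2): y unchanged
  event 3 (t=17: DEL x): y unchanged
  event 4 (t=23: INC z by 12): y unchanged
  event 5 (t=30: SET y = 39): y (absent) -> 39
  event 6 (t=33: DEC x by 10): y unchanged
  event 7 (t=37: INC y by 5): y 39 -> 44
  event 8 (t=41: DEC y by 5): y 44 -> 39
  event 9 (t=49: SET y = 23): y 39 -> 23
  event 10 (t=56: SET z = -18): y unchanged
  event 11 (t=64: DEC y by 10): y 23 -> 13
Final: y = 13

Answer: 13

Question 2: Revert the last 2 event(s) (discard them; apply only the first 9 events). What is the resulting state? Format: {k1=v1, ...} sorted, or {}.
Keep first 9 events (discard last 2):
  after event 1 (t=1: INC x by 8): {x=8}
  after event 2 (t=9: INC z by 2): {x=8, z=2}
  after event 3 (t=17: DEL x): {z=2}
  after event 4 (t=23: INC z by 12): {z=14}
  after event 5 (t=30: SET y = 39): {y=39, z=14}
  after event 6 (t=33: DEC x by 10): {x=-10, y=39, z=14}
  after event 7 (t=37: INC y by 5): {x=-10, y=44, z=14}
  after event 8 (t=41: DEC y by 5): {x=-10, y=39, z=14}
  after event 9 (t=49: SET y = 23): {x=-10, y=23, z=14}

Answer: {x=-10, y=23, z=14}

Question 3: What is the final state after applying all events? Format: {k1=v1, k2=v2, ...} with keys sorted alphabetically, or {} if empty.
Answer: {x=-10, y=13, z=-18}

Derivation:
  after event 1 (t=1: INC x by 8): {x=8}
  after event 2 (t=9: INC z by 2): {x=8, z=2}
  after event 3 (t=17: DEL x): {z=2}
  after event 4 (t=23: INC z by 12): {z=14}
  after event 5 (t=30: SET y = 39): {y=39, z=14}
  after event 6 (t=33: DEC x by 10): {x=-10, y=39, z=14}
  after event 7 (t=37: INC y by 5): {x=-10, y=44, z=14}
  after event 8 (t=41: DEC y by 5): {x=-10, y=39, z=14}
  after event 9 (t=49: SET y = 23): {x=-10, y=23, z=14}
  after event 10 (t=56: SET z = -18): {x=-10, y=23, z=-18}
  after event 11 (t=64: DEC y by 10): {x=-10, y=13, z=-18}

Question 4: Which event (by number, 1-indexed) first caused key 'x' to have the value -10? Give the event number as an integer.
Looking for first event where x becomes -10:
  event 1: x = 8
  event 2: x = 8
  event 3: x = (absent)
  event 6: x (absent) -> -10  <-- first match

Answer: 6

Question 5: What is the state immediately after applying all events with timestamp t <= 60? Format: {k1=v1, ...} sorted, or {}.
Answer: {x=-10, y=23, z=-18}

Derivation:
Apply events with t <= 60 (10 events):
  after event 1 (t=1: INC x by 8): {x=8}
  after event 2 (t=9: INC z by 2): {x=8, z=2}
  after event 3 (t=17: DEL x): {z=2}
  after event 4 (t=23: INC z by 12): {z=14}
  after event 5 (t=30: SET y = 39): {y=39, z=14}
  after event 6 (t=33: DEC x by 10): {x=-10, y=39, z=14}
  after event 7 (t=37: INC y by 5): {x=-10, y=44, z=14}
  after event 8 (t=41: DEC y by 5): {x=-10, y=39, z=14}
  after event 9 (t=49: SET y = 23): {x=-10, y=23, z=14}
  after event 10 (t=56: SET z = -18): {x=-10, y=23, z=-18}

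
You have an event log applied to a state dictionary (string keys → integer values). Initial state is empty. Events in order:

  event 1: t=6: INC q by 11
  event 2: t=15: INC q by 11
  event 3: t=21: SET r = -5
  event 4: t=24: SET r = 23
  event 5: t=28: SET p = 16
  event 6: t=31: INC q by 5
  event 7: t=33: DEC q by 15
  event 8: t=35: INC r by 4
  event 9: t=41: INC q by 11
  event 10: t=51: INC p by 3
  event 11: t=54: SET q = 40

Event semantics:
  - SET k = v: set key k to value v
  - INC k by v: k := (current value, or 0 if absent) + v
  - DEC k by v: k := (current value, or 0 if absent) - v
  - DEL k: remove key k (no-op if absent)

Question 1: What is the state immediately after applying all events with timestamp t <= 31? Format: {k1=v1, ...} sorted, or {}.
Answer: {p=16, q=27, r=23}

Derivation:
Apply events with t <= 31 (6 events):
  after event 1 (t=6: INC q by 11): {q=11}
  after event 2 (t=15: INC q by 11): {q=22}
  after event 3 (t=21: SET r = -5): {q=22, r=-5}
  after event 4 (t=24: SET r = 23): {q=22, r=23}
  after event 5 (t=28: SET p = 16): {p=16, q=22, r=23}
  after event 6 (t=31: INC q by 5): {p=16, q=27, r=23}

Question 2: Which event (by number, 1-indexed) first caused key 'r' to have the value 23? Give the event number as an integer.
Answer: 4

Derivation:
Looking for first event where r becomes 23:
  event 3: r = -5
  event 4: r -5 -> 23  <-- first match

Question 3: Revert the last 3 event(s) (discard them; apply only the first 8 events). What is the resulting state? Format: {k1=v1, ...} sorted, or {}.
Answer: {p=16, q=12, r=27}

Derivation:
Keep first 8 events (discard last 3):
  after event 1 (t=6: INC q by 11): {q=11}
  after event 2 (t=15: INC q by 11): {q=22}
  after event 3 (t=21: SET r = -5): {q=22, r=-5}
  after event 4 (t=24: SET r = 23): {q=22, r=23}
  after event 5 (t=28: SET p = 16): {p=16, q=22, r=23}
  after event 6 (t=31: INC q by 5): {p=16, q=27, r=23}
  after event 7 (t=33: DEC q by 15): {p=16, q=12, r=23}
  after event 8 (t=35: INC r by 4): {p=16, q=12, r=27}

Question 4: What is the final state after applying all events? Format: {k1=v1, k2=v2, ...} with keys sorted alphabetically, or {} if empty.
Answer: {p=19, q=40, r=27}

Derivation:
  after event 1 (t=6: INC q by 11): {q=11}
  after event 2 (t=15: INC q by 11): {q=22}
  after event 3 (t=21: SET r = -5): {q=22, r=-5}
  after event 4 (t=24: SET r = 23): {q=22, r=23}
  after event 5 (t=28: SET p = 16): {p=16, q=22, r=23}
  after event 6 (t=31: INC q by 5): {p=16, q=27, r=23}
  after event 7 (t=33: DEC q by 15): {p=16, q=12, r=23}
  after event 8 (t=35: INC r by 4): {p=16, q=12, r=27}
  after event 9 (t=41: INC q by 11): {p=16, q=23, r=27}
  after event 10 (t=51: INC p by 3): {p=19, q=23, r=27}
  after event 11 (t=54: SET q = 40): {p=19, q=40, r=27}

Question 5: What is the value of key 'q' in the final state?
Answer: 40

Derivation:
Track key 'q' through all 11 events:
  event 1 (t=6: INC q by 11): q (absent) -> 11
  event 2 (t=15: INC q by 11): q 11 -> 22
  event 3 (t=21: SET r = -5): q unchanged
  event 4 (t=24: SET r = 23): q unchanged
  event 5 (t=28: SET p = 16): q unchanged
  event 6 (t=31: INC q by 5): q 22 -> 27
  event 7 (t=33: DEC q by 15): q 27 -> 12
  event 8 (t=35: INC r by 4): q unchanged
  event 9 (t=41: INC q by 11): q 12 -> 23
  event 10 (t=51: INC p by 3): q unchanged
  event 11 (t=54: SET q = 40): q 23 -> 40
Final: q = 40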